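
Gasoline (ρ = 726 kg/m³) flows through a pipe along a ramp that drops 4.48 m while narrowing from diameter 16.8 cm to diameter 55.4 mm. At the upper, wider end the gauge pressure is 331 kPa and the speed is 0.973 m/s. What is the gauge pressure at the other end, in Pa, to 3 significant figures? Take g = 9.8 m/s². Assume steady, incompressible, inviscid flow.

P₂ = 334000 Pa

By continuity, v₂ = v₁·A₁/A₂ = 0.973·(222/24.1) = 8.95 m/s.
Energy conservation along the streamline gives P₂ = P₁ − ½ρ(v₂² − v₁²) − ρg(h₂ − h₁).
P₂ = 331000 + ½·726·(0.973² − 8.95²) − 726·9.8·(−4.48) = 331000 + (-28700) − (-31900) = 334000 Pa.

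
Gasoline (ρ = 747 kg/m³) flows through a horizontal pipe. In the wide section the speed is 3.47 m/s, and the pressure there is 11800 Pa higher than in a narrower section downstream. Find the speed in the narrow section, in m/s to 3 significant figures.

Along the level pipe P + ½ρv² is conserved, hence v₂² = v₁² + 2(P₁ − P₂)/ρ.
v₂ = √(3.47² + 2·11800/747) = √(12.0 + 31.6) = 6.61 m/s.

v₂ ≈ 6.61 m/s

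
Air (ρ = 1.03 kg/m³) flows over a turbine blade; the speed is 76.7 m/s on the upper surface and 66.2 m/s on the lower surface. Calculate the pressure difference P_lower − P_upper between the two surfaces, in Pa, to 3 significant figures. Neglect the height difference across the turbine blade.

ΔP = 773 Pa

With negligible Δh, P + ½ρv² is constant, so P_low − P_up = ½ρ(v_up² − v_low²).
ΔP = ½·1.03·(76.7² − 66.2²) = 773 Pa.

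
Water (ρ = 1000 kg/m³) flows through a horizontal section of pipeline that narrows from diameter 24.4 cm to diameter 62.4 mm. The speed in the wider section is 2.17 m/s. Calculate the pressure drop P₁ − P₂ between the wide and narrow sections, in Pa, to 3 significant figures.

548000 Pa

By continuity, v₂ = v₁·A₁/A₂ = 2.17·(468/30.6) = 33.2 m/s.
Along the horizontal streamline, P + ½ρv² is constant.
P₁ − P₂ = ½·1000·(33.2² − 2.17²) = ½·1000·1100 = 548000 Pa.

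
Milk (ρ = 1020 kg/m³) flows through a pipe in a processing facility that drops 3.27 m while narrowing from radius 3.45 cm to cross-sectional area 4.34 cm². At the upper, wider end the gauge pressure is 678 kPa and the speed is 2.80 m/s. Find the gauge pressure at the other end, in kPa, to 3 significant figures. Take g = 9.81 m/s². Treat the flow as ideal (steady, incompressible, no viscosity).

P₂ ≈ 418 kPa

By continuity, v₂ = v₁·A₁/A₂ = 2.80·(37.4/4.34) = 24.1 m/s.
Applying Bernoulli between the two ends and solving for P₂: P₂ = P₁ + ½ρ(v₁² − v₂²) − ρgΔh.
P₂ = 678000 + ½·1020·(2.80² − 24.1²) − 1020·9.81·(−3.27) = 678000 + (-293000) − (-32700) = 418000 Pa.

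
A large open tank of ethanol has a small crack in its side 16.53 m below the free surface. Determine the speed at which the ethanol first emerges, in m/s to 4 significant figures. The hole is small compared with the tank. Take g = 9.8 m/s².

Torricelli's result v = √(2gh) gives v = √(2·9.8·16.53) = 18.00 m/s.

18.00 m/s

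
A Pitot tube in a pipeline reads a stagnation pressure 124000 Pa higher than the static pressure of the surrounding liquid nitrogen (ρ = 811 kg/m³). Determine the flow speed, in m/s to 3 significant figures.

Bernoulli between the free stream and the stagnation point: ½ρv² = P_stag − P_static.
v = √(2ΔP/ρ) = √(2·124000/811) = 17.5 m/s.

v = 17.5 m/s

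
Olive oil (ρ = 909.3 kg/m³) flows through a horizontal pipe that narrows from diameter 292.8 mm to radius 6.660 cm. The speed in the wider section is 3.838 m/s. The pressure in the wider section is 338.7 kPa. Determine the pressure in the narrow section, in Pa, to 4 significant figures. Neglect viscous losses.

P₂ ≈ 189000 Pa

Mass conservation (A₁v₁ = A₂v₂) gives v₂ = 3.838 × 673.3/139.3 = 18.55 m/s.
Along the horizontal streamline, P + ½ρv² is constant.
P₂ = P₁ − ½ρ(v₂² − v₁²) = 338700 − ½·909.3·(18.55² − 3.838²) = 338700 − 149700 = 189000 Pa.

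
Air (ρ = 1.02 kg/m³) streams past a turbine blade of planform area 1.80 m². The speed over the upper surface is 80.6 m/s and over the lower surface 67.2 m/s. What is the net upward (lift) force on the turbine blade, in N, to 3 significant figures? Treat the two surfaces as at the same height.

F = 1820 N

The faster flow above has the lower pressure; Bernoulli (same height) gives ΔP = ½ρ(v_up² − v_low²).
ΔP = ½·1.02·(80.6² − 67.2²) = 1010 Pa.
Lift = ΔP · A = 1010 × 1.80 = 1820 N.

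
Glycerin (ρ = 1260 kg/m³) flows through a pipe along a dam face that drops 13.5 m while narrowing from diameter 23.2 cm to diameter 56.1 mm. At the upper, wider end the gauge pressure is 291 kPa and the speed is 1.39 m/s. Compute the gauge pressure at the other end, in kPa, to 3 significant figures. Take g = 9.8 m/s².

The volume flow rate is constant, so v₂ = (A₁/A₂)v₁ = (423/24.7)·1.39 = 23.8 m/s.
Applying Bernoulli between the two ends and solving for P₂: P₂ = P₁ + ½ρ(v₁² − v₂²) − ρgΔh.
P₂ = 291000 + ½·1260·(1.39² − 23.8²) − 1260·9.8·(−13.5) = 291000 + (-355000) − (-167000) = 103000 Pa.

P₂ ≈ 103 kPa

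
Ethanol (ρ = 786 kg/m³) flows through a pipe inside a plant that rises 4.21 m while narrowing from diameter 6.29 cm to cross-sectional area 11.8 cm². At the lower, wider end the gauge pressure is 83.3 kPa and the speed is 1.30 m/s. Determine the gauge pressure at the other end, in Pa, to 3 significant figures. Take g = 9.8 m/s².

P₂ ≈ 46900 Pa

Mass conservation (A₁v₁ = A₂v₂) gives v₂ = 1.30 × 31.1/11.8 = 3.42 m/s.
Energy conservation along the streamline gives P₂ = P₁ − ½ρ(v₂² − v₁²) − ρg(h₂ − h₁).
P₂ = 83300 + ½·786·(1.30² − 3.42²) − 786·9.8·(+4.21) = 83300 + (-3940) − (32400) = 46900 Pa.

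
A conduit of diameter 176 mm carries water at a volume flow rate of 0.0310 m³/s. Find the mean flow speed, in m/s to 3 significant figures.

v = 1.27 m/s

Q = 0.0310 m³/s = 0.0310 m³/s.
v = Q/A = 0.0310 / 0.0243 = 1.27 m/s.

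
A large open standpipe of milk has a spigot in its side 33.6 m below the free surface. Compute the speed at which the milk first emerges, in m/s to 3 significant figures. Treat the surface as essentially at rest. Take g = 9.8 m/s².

Torricelli's result v = √(2gh) gives v = √(2·9.8·33.6) = 25.7 m/s.

v ≈ 25.7 m/s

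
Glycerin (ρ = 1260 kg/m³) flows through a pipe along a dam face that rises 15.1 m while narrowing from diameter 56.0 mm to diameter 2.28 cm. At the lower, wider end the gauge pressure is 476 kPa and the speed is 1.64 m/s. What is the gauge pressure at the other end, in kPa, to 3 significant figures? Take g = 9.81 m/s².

P₂ ≈ 229 kPa

The volume flow rate is constant, so v₂ = (A₁/A₂)v₁ = (24.6/4.08)·1.64 = 9.89 m/s.
Bernoulli: P₁ + ½ρv₁² + ρg h₁ = P₂ + ½ρv₂² + ρg h₂, so P₂ = P₁ + ½ρ(v₁² − v₂²) − ρg(h₂ − h₁).
P₂ = 476000 + ½·1260·(1.64² − 9.89²) − 1260·9.81·(+15.1) = 476000 + (-60000) − (187000) = 229000 Pa.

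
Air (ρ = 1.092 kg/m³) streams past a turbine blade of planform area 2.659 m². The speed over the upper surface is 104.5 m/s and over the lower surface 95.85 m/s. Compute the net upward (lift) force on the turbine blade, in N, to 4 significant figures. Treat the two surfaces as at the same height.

The faster flow above has the lower pressure; Bernoulli (same height) gives ΔP = ½ρ(v_up² − v_low²).
ΔP = ½·1.092·(104.5² − 95.85²) = 946.2 Pa.
Lift = ΔP · A = 946.2 × 2.659 = 2516 N.

F = 2516 N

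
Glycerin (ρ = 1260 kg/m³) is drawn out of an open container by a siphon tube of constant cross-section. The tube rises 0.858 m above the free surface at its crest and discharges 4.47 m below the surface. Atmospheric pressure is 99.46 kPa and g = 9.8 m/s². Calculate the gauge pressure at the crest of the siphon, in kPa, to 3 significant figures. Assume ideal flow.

-65.8 kPa

Bernoulli surface→outlet gives ½v² = g·h_out, so v = √(2·9.8·4.47) = 9.36 m/s.
The bore is uniform, so the speed at the crest is the same v. Bernoulli surface→crest: P_atm = P_top + ½ρv² + ρg·h_top.
P_top = 99460 − ½·1260·9.36² − 1260·9.8·0.858 = 33700 Pa. So P_gauge = P_top − P_atm = -65800 Pa.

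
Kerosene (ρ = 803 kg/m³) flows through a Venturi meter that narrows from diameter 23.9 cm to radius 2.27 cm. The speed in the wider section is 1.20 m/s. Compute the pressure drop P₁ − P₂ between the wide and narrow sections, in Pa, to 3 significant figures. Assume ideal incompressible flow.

ΔP = 443000 Pa

The volume flow rate is constant, so v₂ = (A₁/A₂)v₁ = (449/16.2)·1.20 = 33.3 m/s.
Along the horizontal streamline, P + ½ρv² is constant.
P₁ − P₂ = ½·803·(33.3² − 1.20²) = ½·803·1100 = 443000 Pa.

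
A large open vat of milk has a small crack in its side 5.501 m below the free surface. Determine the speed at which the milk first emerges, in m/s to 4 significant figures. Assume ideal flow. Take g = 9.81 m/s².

With the surface at rest and both surface and jet at atmospheric pressure, Bernoulli gives ρg h = ½ρv², so v = √(2gh) = √(2·9.81·5.501) = 10.39 m/s.

v ≈ 10.39 m/s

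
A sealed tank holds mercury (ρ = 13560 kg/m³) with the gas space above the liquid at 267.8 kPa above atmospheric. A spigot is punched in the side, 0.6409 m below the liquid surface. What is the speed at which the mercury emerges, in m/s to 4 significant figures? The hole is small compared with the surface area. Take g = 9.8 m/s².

7.215 m/s

Take point 1 at the surface (v₁ ≈ 0) and point 2 at the hole (at atmospheric pressure). Bernoulli: P₁ + ρg h = P_atm + ½ρv₂².
With P₁ − P_atm = 267800 Pa, v₂ = √(2gh + 2ΔP/ρ) = √(2·9.8·0.6409 + 2·267800/13560) = 7.215 m/s.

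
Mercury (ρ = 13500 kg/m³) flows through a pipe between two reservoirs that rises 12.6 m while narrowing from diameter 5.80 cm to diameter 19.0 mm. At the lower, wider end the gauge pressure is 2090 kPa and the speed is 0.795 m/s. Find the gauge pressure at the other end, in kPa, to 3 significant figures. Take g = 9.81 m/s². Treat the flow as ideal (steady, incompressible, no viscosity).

P₂ ≈ 55.1 kPa

Continuity gives A₁v₁ = A₂v₂, so v₂ = (26.4 cm²)/(2.84 cm²) × 0.795 m/s = 7.41 m/s.
Energy conservation along the streamline gives P₂ = P₁ − ½ρ(v₂² − v₁²) − ρg(h₂ − h₁).
P₂ = 2090000 + ½·13500·(0.795² − 7.41²) − 13500·9.81·(+12.6) = 2090000 + (-366000) − (1670000) = 55100 Pa.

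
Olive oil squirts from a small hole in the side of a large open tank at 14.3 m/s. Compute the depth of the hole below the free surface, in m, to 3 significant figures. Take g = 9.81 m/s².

10.4 m

Torricelli: v = √(2gh), so h = v²/(2g).
h = 14.3²/(2·9.81) = 204/19.62 = 10.4 m.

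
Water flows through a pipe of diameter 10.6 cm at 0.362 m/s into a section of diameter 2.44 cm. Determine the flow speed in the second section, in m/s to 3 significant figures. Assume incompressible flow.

Mass conservation (A₁v₁ = A₂v₂) gives v₂ = 0.362 × 88.2/4.68 = 6.83 m/s.

v₂ ≈ 6.83 m/s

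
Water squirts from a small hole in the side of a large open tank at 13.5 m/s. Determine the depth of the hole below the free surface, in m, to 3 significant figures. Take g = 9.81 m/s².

9.29 m

Torricelli: v = √(2gh), so h = v²/(2g).
h = 13.5²/(2·9.81) = 182/19.62 = 9.29 m.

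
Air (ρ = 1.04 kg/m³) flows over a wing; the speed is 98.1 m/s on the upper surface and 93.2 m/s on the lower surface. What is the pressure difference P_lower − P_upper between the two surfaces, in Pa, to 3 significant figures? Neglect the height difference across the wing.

ΔP ≈ 487 Pa

Bernoulli (same height): P_lower − P_upper = ½ρ(v_upper² − v_lower²).
ΔP = ½·1.04·(98.1² − 93.2²) = 487 Pa.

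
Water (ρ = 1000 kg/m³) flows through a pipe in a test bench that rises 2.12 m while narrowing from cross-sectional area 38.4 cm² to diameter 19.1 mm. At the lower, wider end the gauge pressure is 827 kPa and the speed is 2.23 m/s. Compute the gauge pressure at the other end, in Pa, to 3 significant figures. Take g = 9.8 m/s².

By continuity, v₂ = v₁·A₁/A₂ = 2.23·(38.4/2.87) = 29.9 m/s.
Applying Bernoulli between the two ends and solving for P₂: P₂ = P₁ + ½ρ(v₁² − v₂²) − ρgΔh.
P₂ = 827000 + ½·1000·(2.23² − 29.9²) − 1000·9.8·(+2.12) = 827000 + (-444000) − (20800) = 362000 Pa.

362000 Pa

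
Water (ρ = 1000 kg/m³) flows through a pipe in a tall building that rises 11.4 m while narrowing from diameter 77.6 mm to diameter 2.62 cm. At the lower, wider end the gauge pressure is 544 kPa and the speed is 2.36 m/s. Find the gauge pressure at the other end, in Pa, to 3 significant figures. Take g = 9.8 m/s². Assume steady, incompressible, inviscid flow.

Mass conservation (A₁v₁ = A₂v₂) gives v₂ = 2.36 × 47.3/5.39 = 20.7 m/s.
Energy conservation along the streamline gives P₂ = P₁ − ½ρ(v₂² − v₁²) − ρg(h₂ − h₁).
P₂ = 544000 + ½·1000·(2.36² − 20.7²) − 1000·9.8·(+11.4) = 544000 + (-212000) − (112000) = 221000 Pa.

P₂ = 221000 Pa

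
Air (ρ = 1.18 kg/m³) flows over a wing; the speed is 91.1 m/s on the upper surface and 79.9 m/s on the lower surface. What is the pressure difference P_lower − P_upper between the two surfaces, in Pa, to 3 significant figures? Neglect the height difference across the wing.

With negligible Δh, P + ½ρv² is constant, so P_low − P_up = ½ρ(v_up² − v_low²).
ΔP = ½·1.18·(91.1² − 79.9²) = 1130 Pa.

ΔP ≈ 1130 Pa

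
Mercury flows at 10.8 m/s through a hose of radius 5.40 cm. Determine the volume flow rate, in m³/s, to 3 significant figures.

Q = A·v = 0.00916 m² × 10.8 m/s = 0.0989 m³/s.

Q = 0.0989 m³/s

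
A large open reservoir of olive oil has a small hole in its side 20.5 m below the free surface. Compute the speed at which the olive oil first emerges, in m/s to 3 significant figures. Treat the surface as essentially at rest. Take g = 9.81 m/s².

Bernoulli from surface to hole (P equal, v_surface ≈ 0): v = √(2gh) = √(2×9.81×20.5) = 20.1 m/s.

v ≈ 20.1 m/s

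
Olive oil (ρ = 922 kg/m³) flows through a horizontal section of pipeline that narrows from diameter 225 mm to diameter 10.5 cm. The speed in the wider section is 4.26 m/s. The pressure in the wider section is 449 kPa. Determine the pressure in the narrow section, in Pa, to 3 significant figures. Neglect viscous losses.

The volume flow rate is constant, so v₂ = (A₁/A₂)v₁ = (398/86.6)·4.26 = 19.6 m/s.
Along the horizontal streamline, P + ½ρv² is constant.
P₂ = P₁ − ½ρ(v₂² − v₁²) = 449000 − ½·922·(19.6² − 4.26²) = 449000 − 168000 = 281000 Pa.

P₂ ≈ 281000 Pa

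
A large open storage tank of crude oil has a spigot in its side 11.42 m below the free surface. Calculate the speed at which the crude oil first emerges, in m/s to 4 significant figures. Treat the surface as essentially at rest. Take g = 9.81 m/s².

v ≈ 14.97 m/s

The surface is effectively still and both ends are open, so ½v² = gh and v = √(2·9.81·11.42) = 14.97 m/s.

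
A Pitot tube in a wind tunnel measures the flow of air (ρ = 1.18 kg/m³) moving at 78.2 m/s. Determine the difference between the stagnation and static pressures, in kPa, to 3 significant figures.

ΔP ≈ 3.61 kPa

At the stagnation point the flow is brought to rest, so Bernoulli gives P_stag − P_static = ½ρv².
ΔP = ½·1.18·78.2² = 3610 Pa.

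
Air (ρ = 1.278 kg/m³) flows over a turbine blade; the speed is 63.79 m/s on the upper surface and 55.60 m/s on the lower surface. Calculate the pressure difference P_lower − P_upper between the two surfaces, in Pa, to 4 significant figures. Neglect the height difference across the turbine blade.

Bernoulli (same height): P_lower − P_upper = ½ρ(v_upper² − v_lower²).
ΔP = ½·1.278·(63.79² − 55.60²) = 624.8 Pa.

624.8 Pa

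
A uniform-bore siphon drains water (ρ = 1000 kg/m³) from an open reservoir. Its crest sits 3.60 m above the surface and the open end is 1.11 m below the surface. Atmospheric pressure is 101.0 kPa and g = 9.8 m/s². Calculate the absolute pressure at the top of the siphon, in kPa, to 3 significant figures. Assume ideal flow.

54.8 kPa

Bernoulli surface→outlet gives ½v² = g·h_out, so v = √(2·9.8·1.11) = 4.66 m/s.
The bore is uniform, so the speed at the crest is the same v. Bernoulli surface→crest: P_atm = P_top + ½ρv² + ρg·h_top.
P_top = 101000 − ½·1000·4.66² − 1000·9.8·3.60 = 54800 Pa.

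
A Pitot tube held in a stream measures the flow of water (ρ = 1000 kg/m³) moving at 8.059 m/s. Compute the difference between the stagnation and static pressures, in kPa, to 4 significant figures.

Bernoulli between the free stream and the stagnation point: ½ρv² = P_stag − P_static.
ΔP = ½·1000·8.059² = 32470 Pa.

ΔP ≈ 32.47 kPa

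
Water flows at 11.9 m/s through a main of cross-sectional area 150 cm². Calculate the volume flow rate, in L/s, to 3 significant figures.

Q = A·v = 0.0150 m² × 11.9 m/s = 0.178 m³/s.
Converting: 0.178 m³/s × 1000 = 178 L/s.

178 L/s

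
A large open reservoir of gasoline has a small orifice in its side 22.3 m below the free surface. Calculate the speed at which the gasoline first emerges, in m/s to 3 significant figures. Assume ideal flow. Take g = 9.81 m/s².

Bernoulli from surface to hole (P equal, v_surface ≈ 0): v = √(2gh) = √(2×9.81×22.3) = 20.9 m/s.

v = 20.9 m/s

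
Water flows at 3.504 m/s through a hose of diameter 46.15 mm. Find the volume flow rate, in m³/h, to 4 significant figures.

Q = A·v = 0.001673 m² × 3.504 m/s = 0.005861 m³/s.
Converting: 0.005861 m³/s × 3600 = 21.10 m³/h.

Q ≈ 21.10 m³/h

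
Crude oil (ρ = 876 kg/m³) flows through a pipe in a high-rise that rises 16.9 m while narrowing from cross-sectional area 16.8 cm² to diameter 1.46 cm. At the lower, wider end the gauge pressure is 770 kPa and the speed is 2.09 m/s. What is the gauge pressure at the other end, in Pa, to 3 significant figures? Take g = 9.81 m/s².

Mass conservation (A₁v₁ = A₂v₂) gives v₂ = 2.09 × 16.8/1.67 = 21.0 m/s.
Applying Bernoulli between the two ends and solving for P₂: P₂ = P₁ + ½ρ(v₁² − v₂²) − ρgΔh.
P₂ = 770000 + ½·876·(2.09² − 21.0²) − 876·9.81·(+16.9) = 770000 + (-191000) − (145000) = 434000 Pa.

P₂ = 434000 Pa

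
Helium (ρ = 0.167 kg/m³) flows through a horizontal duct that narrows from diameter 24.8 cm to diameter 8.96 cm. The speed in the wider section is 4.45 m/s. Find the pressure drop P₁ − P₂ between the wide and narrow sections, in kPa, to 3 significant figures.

ΔP = 0.0954 kPa

The volume flow rate is constant, so v₂ = (A₁/A₂)v₁ = (483/63.1)·4.45 = 34.1 m/s.
With no height change, Bernoulli's equation is P₁ + ½ρv₁² = P₂ + ½ρv₂².
P₁ − P₂ = ½·0.167·(34.1² − 4.45²) = ½·0.167·1140 = 95.4 Pa.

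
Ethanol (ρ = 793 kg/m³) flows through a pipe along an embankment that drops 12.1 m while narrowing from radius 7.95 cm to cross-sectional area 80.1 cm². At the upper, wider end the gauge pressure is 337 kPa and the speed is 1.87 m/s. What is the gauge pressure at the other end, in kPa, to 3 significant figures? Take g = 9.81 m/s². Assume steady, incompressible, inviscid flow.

P₂ = 424 kPa

Continuity gives A₁v₁ = A₂v₂, so v₂ = (199 cm²)/(80.1 cm²) × 1.87 m/s = 4.64 m/s.
Bernoulli: P₁ + ½ρv₁² + ρg h₁ = P₂ + ½ρv₂² + ρg h₂, so P₂ = P₁ + ½ρ(v₁² − v₂²) − ρg(h₂ − h₁).
P₂ = 337000 + ½·793·(1.87² − 4.64²) − 793·9.81·(−12.1) = 337000 + (-7130) − (-94100) = 424000 Pa.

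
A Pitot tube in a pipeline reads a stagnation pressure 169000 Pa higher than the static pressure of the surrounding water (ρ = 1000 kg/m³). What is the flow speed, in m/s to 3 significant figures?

At the stagnation point the flow is brought to rest, so Bernoulli gives P_stag − P_static = ½ρv².
v = √(2ΔP/ρ) = √(2·169000/1000) = 18.4 m/s.

v ≈ 18.4 m/s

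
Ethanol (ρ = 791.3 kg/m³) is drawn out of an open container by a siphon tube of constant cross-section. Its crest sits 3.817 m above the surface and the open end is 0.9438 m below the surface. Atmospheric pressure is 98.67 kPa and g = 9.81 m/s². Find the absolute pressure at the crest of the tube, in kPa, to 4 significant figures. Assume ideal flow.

61.71 kPa

The outlet speed comes from Torricelli: v = √(2g·0.9438) = 4.303 m/s.
Continuity keeps v the same throughout the tube; from surface to crest, P_atm + 0 = P_top + ½ρv² + ρg·h_top.
P_top = 98670 − ½·791.3·4.303² − 791.3·9.81·3.817 = 61710 Pa.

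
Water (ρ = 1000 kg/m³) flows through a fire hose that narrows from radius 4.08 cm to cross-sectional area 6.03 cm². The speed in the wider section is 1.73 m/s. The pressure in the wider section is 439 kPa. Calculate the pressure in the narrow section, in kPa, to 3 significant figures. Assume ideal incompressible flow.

P₂ ≈ 328 kPa

Mass conservation (A₁v₁ = A₂v₂) gives v₂ = 1.73 × 52.3/6.03 = 15.0 m/s.
Bernoulli (h₁ = h₂): P₁ − P₂ = ½ρ(v₂² − v₁²).
P₂ = P₁ − ½ρ(v₂² − v₁²) = 439000 − ½·1000·(15.0² − 1.73²) = 439000 − 111000 = 328000 Pa.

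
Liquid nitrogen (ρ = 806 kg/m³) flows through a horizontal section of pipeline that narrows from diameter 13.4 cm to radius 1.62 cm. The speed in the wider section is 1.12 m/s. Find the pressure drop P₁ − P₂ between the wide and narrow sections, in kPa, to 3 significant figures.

The volume flow rate is constant, so v₂ = (A₁/A₂)v₁ = (141/8.24)·1.12 = 19.2 m/s.
The pipe is horizontal, so Bernoulli reduces to P₁ + ½ρv₁² = P₂ + ½ρv₂².
P₁ − P₂ = ½·806·(19.2² − 1.12²) = ½·806·366 = 147000 Pa.

ΔP ≈ 147 kPa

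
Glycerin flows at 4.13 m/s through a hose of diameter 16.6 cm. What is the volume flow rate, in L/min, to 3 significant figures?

Q ≈ 5360 L/min

Q = A·v = 0.0216 m² × 4.13 m/s = 0.0894 m³/s.
Converting: 0.0894 m³/s × 60000 = 5360 L/min.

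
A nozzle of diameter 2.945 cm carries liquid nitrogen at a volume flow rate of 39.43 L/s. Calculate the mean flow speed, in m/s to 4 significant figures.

Q = 39.43 L/s = 0.03943 m³/s.
v = Q/A = 0.03943 / 0.0006812 = 57.89 m/s.

57.89 m/s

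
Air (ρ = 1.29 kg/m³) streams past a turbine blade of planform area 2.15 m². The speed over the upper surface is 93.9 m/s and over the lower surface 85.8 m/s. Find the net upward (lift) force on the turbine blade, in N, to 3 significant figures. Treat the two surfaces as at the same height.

2020 N

With equal heights on the two surfaces, Bernoulli gives P_lower − P_upper = ½ρ(v_upper² − v_lower²).
ΔP = ½·1.29·(93.9² − 85.8²) = 939 Pa.
Lift = ΔP · A = 939 × 2.15 = 2020 N.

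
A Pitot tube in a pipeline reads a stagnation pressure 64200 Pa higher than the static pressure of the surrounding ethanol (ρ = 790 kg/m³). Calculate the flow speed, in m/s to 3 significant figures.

v ≈ 12.7 m/s

At the stagnation point the flow is brought to rest, so Bernoulli gives P_stag − P_static = ½ρv².
v = √(2ΔP/ρ) = √(2·64200/790) = 12.7 m/s.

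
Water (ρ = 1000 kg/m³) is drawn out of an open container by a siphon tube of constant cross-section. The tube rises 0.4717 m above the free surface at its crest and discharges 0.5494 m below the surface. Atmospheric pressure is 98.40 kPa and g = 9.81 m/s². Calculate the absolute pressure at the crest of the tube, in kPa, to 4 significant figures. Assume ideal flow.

The outlet speed comes from Torricelli: v = √(2g·0.5494) = 3.283 m/s.
Continuity keeps v the same throughout the tube; from surface to crest, P_atm + 0 = P_top + ½ρv² + ρg·h_top.
P_top = 98400 − ½·1000·3.283² − 1000·9.81·0.4717 = 88380 Pa.

P_top = 88.38 kPa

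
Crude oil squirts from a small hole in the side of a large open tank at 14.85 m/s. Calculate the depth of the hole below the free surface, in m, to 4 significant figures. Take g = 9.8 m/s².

Torricelli: v = √(2gh), so h = v²/(2g).
h = 14.85²/(2·9.8) = 220.5/19.60 = 11.25 m.

h = 11.25 m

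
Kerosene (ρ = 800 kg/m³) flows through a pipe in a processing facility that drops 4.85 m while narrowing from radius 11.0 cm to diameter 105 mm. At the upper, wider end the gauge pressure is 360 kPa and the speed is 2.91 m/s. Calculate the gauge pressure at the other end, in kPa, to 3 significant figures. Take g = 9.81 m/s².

P₂ ≈ 336 kPa

The volume flow rate is constant, so v₂ = (A₁/A₂)v₁ = (380/86.6)·2.91 = 12.8 m/s.
Applying Bernoulli between the two ends and solving for P₂: P₂ = P₁ + ½ρ(v₁² − v₂²) − ρgΔh.
P₂ = 360000 + ½·800·(2.91² − 12.8²) − 800·9.81·(−4.85) = 360000 + (-61900) − (-38100) = 336000 Pa.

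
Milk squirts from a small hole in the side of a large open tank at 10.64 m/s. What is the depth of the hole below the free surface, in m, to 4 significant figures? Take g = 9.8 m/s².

For a small hole in a large open tank, ½v² = gh, giving h = v²/(2g).
h = 10.64²/(2·9.8) = 113.2/19.60 = 5.776 m.

h ≈ 5.776 m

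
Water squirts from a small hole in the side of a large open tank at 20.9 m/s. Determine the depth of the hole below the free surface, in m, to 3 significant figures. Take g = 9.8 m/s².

Inverting v = √(2gh) gives h = v² / 2g.
h = 20.9²/(2·9.8) = 437/19.60 = 22.3 m.

h ≈ 22.3 m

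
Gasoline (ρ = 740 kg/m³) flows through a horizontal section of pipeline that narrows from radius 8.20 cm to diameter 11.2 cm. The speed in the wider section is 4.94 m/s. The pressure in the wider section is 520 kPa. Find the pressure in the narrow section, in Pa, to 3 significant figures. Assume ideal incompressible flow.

P₂ = 488000 Pa

By continuity, v₂ = v₁·A₁/A₂ = 4.94·(211/98.5) = 10.6 m/s.
Along the horizontal streamline, P + ½ρv² is constant.
P₂ = P₁ − ½ρ(v₂² − v₁²) = 520000 − ½·740·(10.6² − 4.94²) = 520000 − 32500 = 488000 Pa.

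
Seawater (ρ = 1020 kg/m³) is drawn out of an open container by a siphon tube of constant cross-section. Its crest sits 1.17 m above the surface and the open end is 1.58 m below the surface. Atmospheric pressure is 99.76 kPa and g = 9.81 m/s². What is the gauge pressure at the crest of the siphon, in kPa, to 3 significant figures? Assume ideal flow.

The outlet speed comes from Torricelli: v = √(2g·1.58) = 5.57 m/s.
With constant cross-section the crest speed equals v; applying Bernoulli from the surface up to the crest, P_top = P_atm − ½ρv² − ρg·h_top.
P_top = 99760 − ½·1020·5.57² − 1020·9.81·1.17 = 72200 Pa. So P_gauge = P_top − P_atm = -27500 Pa.

P_gauge ≈ -27.5 kPa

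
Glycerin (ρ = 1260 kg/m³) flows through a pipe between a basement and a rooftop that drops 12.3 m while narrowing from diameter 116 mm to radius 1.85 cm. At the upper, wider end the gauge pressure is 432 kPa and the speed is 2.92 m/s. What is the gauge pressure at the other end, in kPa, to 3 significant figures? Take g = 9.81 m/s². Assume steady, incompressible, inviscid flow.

70.5 kPa

By continuity, v₂ = v₁·A₁/A₂ = 2.92·(106/10.8) = 28.7 m/s.
Bernoulli: P₁ + ½ρv₁² + ρg h₁ = P₂ + ½ρv₂² + ρg h₂, so P₂ = P₁ + ½ρ(v₁² − v₂²) − ρg(h₂ − h₁).
P₂ = 432000 + ½·1260·(2.92² − 28.7²) − 1260·9.81·(−12.3) = 432000 + (-514000) − (-152000) = 70500 Pa.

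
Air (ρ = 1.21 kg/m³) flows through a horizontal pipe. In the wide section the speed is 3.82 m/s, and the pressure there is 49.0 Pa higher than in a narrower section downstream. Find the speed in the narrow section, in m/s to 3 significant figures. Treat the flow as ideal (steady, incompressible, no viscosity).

Horizontal Bernoulli: P₁ + ½ρv₁² = P₂ + ½ρv₂², so v₂² = v₁² + 2(P₁ − P₂)/ρ.
v₂ = √(3.82² + 2·49.0/1.21) = √(14.6 + 81.0) = 9.78 m/s.

9.78 m/s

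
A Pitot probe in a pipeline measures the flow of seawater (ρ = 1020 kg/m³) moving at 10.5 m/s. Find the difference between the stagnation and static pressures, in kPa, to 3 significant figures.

56.2 kPa

Bernoulli between the free stream and the stagnation point: ½ρv² = P_stag − P_static.
ΔP = ½·1020·10.5² = 56200 Pa.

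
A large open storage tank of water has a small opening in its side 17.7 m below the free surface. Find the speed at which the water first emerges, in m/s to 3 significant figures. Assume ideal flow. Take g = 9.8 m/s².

18.6 m/s

With the surface at rest and both surface and jet at atmospheric pressure, Bernoulli gives ρg h = ½ρv², so v = √(2gh) = √(2·9.8·17.7) = 18.6 m/s.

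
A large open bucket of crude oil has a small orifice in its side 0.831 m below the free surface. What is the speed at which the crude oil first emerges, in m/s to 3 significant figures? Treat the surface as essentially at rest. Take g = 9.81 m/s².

The surface is effectively still and both ends are open, so ½v² = gh and v = √(2·9.81·0.831) = 4.04 m/s.

v ≈ 4.04 m/s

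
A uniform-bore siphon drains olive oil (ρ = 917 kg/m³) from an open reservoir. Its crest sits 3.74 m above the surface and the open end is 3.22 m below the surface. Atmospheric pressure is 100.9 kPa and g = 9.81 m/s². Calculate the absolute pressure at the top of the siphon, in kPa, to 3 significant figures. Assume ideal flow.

From the surface to the outlet (both open to atmosphere, surface at rest): v = √(2g·h_out) = √(2·9.81·3.22) = 7.95 m/s.
Continuity keeps v the same throughout the tube; from surface to crest, P_atm + 0 = P_top + ½ρv² + ρg·h_top.
P_top = 100900 − ½·917·7.95² − 917·9.81·3.74 = 38300 Pa.

P_top ≈ 38.3 kPa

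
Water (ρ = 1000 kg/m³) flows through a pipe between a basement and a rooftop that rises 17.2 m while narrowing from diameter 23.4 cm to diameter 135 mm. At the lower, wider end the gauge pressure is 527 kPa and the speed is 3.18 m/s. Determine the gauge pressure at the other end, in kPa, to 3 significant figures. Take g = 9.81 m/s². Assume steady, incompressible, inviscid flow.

318 kPa

Continuity gives A₁v₁ = A₂v₂, so v₂ = (430 cm²)/(143 cm²) × 3.18 m/s = 9.55 m/s.
Bernoulli: P₁ + ½ρv₁² + ρg h₁ = P₂ + ½ρv₂² + ρg h₂, so P₂ = P₁ + ½ρ(v₁² − v₂²) − ρg(h₂ − h₁).
P₂ = 527000 + ½·1000·(3.18² − 9.55²) − 1000·9.81·(+17.2) = 527000 + (-40600) − (169000) = 318000 Pa.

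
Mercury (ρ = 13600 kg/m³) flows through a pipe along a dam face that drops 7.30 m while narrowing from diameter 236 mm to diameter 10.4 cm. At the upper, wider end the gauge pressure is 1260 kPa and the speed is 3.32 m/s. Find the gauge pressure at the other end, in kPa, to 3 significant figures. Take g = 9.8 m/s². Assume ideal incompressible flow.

Continuity gives A₁v₁ = A₂v₂, so v₂ = (437 cm²)/(84.9 cm²) × 3.32 m/s = 17.1 m/s.
Bernoulli: P₁ + ½ρv₁² + ρg h₁ = P₂ + ½ρv₂² + ρg h₂, so P₂ = P₁ + ½ρ(v₁² − v₂²) − ρg(h₂ − h₁).
P₂ = 1260000 + ½·13600·(3.32² − 17.1²) − 13600·9.8·(−7.30) = 1260000 + (-1910000) − (-973000) = 320000 Pa.

P₂ = 320 kPa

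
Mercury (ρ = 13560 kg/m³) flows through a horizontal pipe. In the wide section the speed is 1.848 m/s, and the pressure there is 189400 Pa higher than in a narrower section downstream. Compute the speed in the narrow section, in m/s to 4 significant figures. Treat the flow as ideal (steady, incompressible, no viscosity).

Horizontal Bernoulli: P₁ + ½ρv₁² = P₂ + ½ρv₂², so v₂² = v₁² + 2(P₁ − P₂)/ρ.
v₂ = √(1.848² + 2·189400/13560) = √(3.415 + 27.94) = 5.599 m/s.

v₂ ≈ 5.599 m/s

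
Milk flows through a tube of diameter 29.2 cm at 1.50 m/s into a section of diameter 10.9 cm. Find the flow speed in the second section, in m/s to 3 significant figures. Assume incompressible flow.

The volume flow rate is constant, so v₂ = (A₁/A₂)v₁ = (670/93.3)·1.50 = 10.8 m/s.

v₂ ≈ 10.8 m/s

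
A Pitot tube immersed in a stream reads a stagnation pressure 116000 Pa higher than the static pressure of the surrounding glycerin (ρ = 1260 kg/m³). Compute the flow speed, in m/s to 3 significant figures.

v = 13.6 m/s

At the stagnation point the flow is brought to rest, so Bernoulli gives P_stag − P_static = ½ρv².
v = √(2ΔP/ρ) = √(2·116000/1260) = 13.6 m/s.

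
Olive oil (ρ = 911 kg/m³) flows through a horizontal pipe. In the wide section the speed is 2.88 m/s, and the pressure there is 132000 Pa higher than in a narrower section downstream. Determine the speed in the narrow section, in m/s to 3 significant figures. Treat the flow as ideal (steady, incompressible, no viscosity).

Horizontal Bernoulli: P₁ + ½ρv₁² = P₂ + ½ρv₂², so v₂² = v₁² + 2(P₁ − P₂)/ρ.
v₂ = √(2.88² + 2·132000/911) = √(8.29 + 290) = 17.3 m/s.

17.3 m/s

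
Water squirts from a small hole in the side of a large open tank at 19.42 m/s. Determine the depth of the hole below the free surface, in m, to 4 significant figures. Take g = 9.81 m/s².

h ≈ 19.22 m

Inverting v = √(2gh) gives h = v² / 2g.
h = 19.42²/(2·9.81) = 377.1/19.62 = 19.22 m.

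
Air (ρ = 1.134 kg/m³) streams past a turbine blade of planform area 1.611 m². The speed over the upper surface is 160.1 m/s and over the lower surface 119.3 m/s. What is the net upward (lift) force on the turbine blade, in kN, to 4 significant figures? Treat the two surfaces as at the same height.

With equal heights on the two surfaces, Bernoulli gives P_lower − P_upper = ½ρ(v_upper² − v_lower²).
ΔP = ½·1.134·(160.1² − 119.3²) = 6464 Pa.
Lift = ΔP · A = 6464 × 1.611 = 10410 N.

F = 10.41 kN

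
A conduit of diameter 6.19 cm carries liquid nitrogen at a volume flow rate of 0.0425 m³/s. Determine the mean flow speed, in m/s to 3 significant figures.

v ≈ 14.1 m/s

Q = 0.0425 m³/s = 0.0425 m³/s.
v = Q/A = 0.0425 / 0.00301 = 14.1 m/s.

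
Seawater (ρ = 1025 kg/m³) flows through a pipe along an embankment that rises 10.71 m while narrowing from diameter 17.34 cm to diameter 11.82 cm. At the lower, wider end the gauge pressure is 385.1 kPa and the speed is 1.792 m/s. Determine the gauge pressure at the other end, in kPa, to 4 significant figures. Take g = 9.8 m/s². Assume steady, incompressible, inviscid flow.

By continuity, v₂ = v₁·A₁/A₂ = 1.792·(236.2/109.7) = 3.857 m/s.
Applying Bernoulli between the two ends and solving for P₂: P₂ = P₁ + ½ρ(v₁² − v₂²) − ρgΔh.
P₂ = 385100 + ½·1025·(1.792² − 3.857²) − 1025·9.8·(+10.71) = 385100 + (-5977) − (107600) = 271500 Pa.

271.5 kPa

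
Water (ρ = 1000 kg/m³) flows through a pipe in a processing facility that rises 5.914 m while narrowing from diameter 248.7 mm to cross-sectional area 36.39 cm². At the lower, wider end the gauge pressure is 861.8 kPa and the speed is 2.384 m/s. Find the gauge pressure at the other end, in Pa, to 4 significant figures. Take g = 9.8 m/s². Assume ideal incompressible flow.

P₂ = 300300 Pa

By continuity, v₂ = v₁·A₁/A₂ = 2.384·(485.8/36.39) = 31.82 m/s.
Energy conservation along the streamline gives P₂ = P₁ − ½ρ(v₂² − v₁²) − ρg(h₂ − h₁).
P₂ = 861800 + ½·1000·(2.384² − 31.82²) − 1000·9.8·(+5.914) = 861800 + (-503600) − (57960) = 300300 Pa.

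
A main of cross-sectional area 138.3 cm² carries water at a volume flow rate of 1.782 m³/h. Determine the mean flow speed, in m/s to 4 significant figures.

v ≈ 0.03579 m/s

Q = 1.782 m³/h = 0.0004950 m³/s.
v = Q/A = 0.0004950 / 0.01383 = 0.03579 m/s.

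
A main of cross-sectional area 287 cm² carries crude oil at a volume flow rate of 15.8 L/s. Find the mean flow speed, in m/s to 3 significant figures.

Q = 15.8 L/s = 0.0158 m³/s.
v = Q/A = 0.0158 / 0.0287 = 0.551 m/s.

0.551 m/s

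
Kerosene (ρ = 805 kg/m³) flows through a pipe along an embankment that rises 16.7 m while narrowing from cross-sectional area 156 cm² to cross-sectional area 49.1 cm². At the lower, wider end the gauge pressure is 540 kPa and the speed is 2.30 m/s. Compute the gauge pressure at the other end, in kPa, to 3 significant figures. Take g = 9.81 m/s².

389 kPa

By continuity, v₂ = v₁·A₁/A₂ = 2.30·(156/49.1) = 7.31 m/s.
Energy conservation along the streamline gives P₂ = P₁ − ½ρ(v₂² − v₁²) − ρg(h₂ − h₁).
P₂ = 540000 + ½·805·(2.30² − 7.31²) − 805·9.81·(+16.7) = 540000 + (-19400) − (132000) = 389000 Pa.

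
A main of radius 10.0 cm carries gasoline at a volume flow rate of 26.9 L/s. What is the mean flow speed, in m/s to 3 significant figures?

v ≈ 0.856 m/s

Q = 26.9 L/s = 0.0269 m³/s.
v = Q/A = 0.0269 / 0.0314 = 0.856 m/s.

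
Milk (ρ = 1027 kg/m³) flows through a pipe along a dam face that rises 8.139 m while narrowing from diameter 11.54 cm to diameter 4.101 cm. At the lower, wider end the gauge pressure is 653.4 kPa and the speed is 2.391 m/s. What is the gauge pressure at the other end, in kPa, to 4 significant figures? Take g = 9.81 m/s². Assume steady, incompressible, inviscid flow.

P₂ = 390.3 kPa

The volume flow rate is constant, so v₂ = (A₁/A₂)v₁ = (104.6/13.21)·2.391 = 18.93 m/s.
Bernoulli: P₁ + ½ρv₁² + ρg h₁ = P₂ + ½ρv₂² + ρg h₂, so P₂ = P₁ + ½ρ(v₁² − v₂²) − ρg(h₂ − h₁).
P₂ = 653400 + ½·1027·(2.391² − 18.93²) − 1027·9.81·(+8.139) = 653400 + (-181100) − (82000) = 390300 Pa.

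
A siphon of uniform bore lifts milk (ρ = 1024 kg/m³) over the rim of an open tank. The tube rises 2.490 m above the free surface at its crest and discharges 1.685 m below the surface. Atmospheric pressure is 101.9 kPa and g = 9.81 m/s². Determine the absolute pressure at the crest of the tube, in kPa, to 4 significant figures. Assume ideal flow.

P_top ≈ 59.96 kPa

From the surface to the outlet (both open to atmosphere, surface at rest): v = √(2g·h_out) = √(2·9.81·1.685) = 5.750 m/s.
With constant cross-section the crest speed equals v; applying Bernoulli from the surface up to the crest, P_top = P_atm − ½ρv² − ρg·h_top.
P_top = 101900 − ½·1024·5.750² − 1024·9.81·2.490 = 59960 Pa.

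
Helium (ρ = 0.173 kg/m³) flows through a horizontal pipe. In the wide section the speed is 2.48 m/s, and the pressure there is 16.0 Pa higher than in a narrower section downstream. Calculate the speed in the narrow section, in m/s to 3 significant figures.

With h₁ = h₂, rearranging Bernoulli gives v₂ = √(v₁² + 2ΔP/ρ).
v₂ = √(2.48² + 2·16.0/0.173) = √(6.15 + 185) = 13.8 m/s.

13.8 m/s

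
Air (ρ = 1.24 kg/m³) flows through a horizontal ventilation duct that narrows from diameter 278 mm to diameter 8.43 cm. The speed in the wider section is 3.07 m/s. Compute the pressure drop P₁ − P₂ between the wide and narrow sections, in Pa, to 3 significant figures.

685 Pa

Continuity gives A₁v₁ = A₂v₂, so v₂ = (607 cm²)/(55.8 cm²) × 3.07 m/s = 33.4 m/s.
With no height change, Bernoulli's equation is P₁ + ½ρv₁² = P₂ + ½ρv₂².
P₁ − P₂ = ½·1.24·(33.4² − 3.07²) = ½·1.24·1110 = 685 Pa.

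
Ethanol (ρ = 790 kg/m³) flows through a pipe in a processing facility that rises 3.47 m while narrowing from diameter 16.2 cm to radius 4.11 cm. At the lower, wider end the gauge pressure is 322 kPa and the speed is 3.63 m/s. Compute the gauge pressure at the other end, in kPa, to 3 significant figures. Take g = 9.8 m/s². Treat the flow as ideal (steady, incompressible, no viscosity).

P₂ ≈ 222 kPa

By continuity, v₂ = v₁·A₁/A₂ = 3.63·(206/53.1) = 14.1 m/s.
Bernoulli: P₁ + ½ρv₁² + ρg h₁ = P₂ + ½ρv₂² + ρg h₂, so P₂ = P₁ + ½ρ(v₁² − v₂²) − ρg(h₂ − h₁).
P₂ = 322000 + ½·790·(3.63² − 14.1²) − 790·9.8·(+3.47) = 322000 + (-73300) − (26900) = 222000 Pa.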